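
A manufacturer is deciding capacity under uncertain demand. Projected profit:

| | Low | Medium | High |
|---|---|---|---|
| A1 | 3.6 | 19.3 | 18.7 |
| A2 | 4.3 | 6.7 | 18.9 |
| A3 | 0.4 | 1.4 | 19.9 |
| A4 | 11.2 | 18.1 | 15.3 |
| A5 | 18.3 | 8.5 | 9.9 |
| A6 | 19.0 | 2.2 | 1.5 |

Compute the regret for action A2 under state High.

Best payoff under High is 19.9.
Regret = 19.9 − 18.9 = 1.0.

1.0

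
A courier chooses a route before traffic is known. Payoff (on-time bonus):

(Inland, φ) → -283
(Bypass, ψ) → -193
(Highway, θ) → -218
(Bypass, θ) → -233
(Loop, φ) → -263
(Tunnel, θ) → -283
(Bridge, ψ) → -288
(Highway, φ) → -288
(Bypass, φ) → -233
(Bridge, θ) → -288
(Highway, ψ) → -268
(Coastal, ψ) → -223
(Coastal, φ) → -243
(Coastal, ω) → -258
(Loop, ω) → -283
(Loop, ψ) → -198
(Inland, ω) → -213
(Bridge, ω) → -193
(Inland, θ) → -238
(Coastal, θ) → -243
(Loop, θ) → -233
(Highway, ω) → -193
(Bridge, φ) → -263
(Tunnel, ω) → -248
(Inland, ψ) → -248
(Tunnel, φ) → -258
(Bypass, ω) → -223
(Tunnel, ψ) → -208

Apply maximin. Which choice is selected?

Row minima: Highway=-288, Inland=-283, Loop=-283, Bridge=-288, Bypass=-233, Tunnel=-283, Coastal=-258
Best worst-case = -233 → Bypass.

Bypass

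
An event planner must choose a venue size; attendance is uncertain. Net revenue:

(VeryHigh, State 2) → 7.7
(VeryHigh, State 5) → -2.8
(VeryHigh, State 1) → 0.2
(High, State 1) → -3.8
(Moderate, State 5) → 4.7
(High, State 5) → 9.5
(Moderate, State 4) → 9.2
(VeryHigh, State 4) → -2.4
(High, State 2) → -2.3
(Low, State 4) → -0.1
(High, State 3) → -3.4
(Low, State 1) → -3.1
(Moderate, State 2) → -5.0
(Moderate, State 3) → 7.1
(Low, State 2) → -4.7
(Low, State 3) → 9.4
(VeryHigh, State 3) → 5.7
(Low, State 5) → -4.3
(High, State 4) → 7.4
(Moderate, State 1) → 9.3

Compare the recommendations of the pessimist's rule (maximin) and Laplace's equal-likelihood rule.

maximin → VeryHigh; laplace → Moderate (disagree)

Row minima: Low=-4.7, Moderate=-5.0, High=-3.8, VeryHigh=-2.8
Best worst-case = -2.8 → VeryHigh.
Row averages: Low=-0.56, Moderate=5.06, High=1.48, VeryHigh=1.68
Highest average = 5.06 → Moderate.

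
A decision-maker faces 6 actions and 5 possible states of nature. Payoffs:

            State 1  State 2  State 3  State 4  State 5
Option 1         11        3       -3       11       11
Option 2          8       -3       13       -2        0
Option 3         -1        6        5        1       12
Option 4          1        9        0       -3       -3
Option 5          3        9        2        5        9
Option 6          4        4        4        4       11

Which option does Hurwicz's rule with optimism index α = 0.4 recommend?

Option 1: 0.4·11 + 0.6·(-3) = 2.6
Option 2: 0.4·13 + 0.6·(-3) = 3.4
Option 3: 0.4·12 + 0.6·(-1) = 4.2
Option 4: 0.4·9 + 0.6·(-3) = 1.8
Option 5: 0.4·9 + 0.6·2 = 4.8
Option 6: 0.4·11 + 0.6·4 = 6.8
Highest Hurwicz score = 6.8 → Option 6.

Option 6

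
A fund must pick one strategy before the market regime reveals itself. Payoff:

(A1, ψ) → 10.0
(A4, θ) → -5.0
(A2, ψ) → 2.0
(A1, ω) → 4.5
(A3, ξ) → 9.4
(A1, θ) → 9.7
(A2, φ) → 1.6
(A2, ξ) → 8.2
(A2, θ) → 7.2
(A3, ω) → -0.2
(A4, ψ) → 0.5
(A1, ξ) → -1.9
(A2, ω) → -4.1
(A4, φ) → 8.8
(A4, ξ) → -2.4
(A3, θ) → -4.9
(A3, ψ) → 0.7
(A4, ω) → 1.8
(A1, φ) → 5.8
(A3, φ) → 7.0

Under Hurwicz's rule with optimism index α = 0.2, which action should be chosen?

A1: 0.2·10.0 + 0.8·(-1.9) = 0.48
A2: 0.2·8.2 + 0.8·(-4.1) = -1.64
A3: 0.2·9.4 + 0.8·(-4.9) = -2.04
A4: 0.2·8.8 + 0.8·(-5.0) = -2.24
Highest Hurwicz score = 0.48 → A1.

A1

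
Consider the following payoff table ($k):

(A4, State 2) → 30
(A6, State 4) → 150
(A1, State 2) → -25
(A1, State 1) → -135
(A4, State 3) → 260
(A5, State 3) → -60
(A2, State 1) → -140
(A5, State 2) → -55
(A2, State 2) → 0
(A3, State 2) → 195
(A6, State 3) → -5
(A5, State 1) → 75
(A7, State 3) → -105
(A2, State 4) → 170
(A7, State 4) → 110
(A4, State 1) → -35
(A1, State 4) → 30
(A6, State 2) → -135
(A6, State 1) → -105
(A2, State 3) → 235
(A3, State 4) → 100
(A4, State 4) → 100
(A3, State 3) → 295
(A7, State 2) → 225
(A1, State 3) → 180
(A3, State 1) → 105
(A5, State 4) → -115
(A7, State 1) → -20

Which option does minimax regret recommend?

Column bests: State 1=105, State 2=225, State 3=295, State 4=170.
A1 regrets: 240, 250, 115, 140 → max 250
A2 regrets: 245, 225, 60, 0 → max 245
A3 regrets: 0, 30, 0, 70 → max 70
A4 regrets: 140, 195, 35, 70 → max 195
A5 regrets: 30, 280, 355, 285 → max 355
A6 regrets: 210, 360, 300, 20 → max 360
A7 regrets: 125, 0, 400, 60 → max 400
Smallest max regret = 70 → A3.

A3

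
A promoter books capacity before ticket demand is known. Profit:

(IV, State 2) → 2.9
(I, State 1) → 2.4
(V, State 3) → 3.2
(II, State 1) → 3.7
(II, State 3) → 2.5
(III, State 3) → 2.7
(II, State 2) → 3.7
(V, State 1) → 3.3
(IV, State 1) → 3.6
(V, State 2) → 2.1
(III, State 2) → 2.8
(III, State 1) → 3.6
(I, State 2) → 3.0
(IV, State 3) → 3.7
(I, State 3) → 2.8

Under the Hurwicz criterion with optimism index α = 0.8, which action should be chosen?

I: 0.8·3.0 + 0.2·2.4 = 2.88
II: 0.8·3.7 + 0.2·2.5 = 3.46
III: 0.8·3.6 + 0.2·2.7 = 3.42
IV: 0.8·3.7 + 0.2·2.9 = 3.54
V: 0.8·3.3 + 0.2·2.1 = 3.06
Highest Hurwicz score = 3.54 → IV.

IV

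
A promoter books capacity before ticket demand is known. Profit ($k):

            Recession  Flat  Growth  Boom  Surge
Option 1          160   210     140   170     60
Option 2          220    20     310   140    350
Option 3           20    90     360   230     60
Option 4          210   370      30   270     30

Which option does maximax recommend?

Option 4

Row maxima: Option 1=210, Option 2=350, Option 3=360, Option 4=370
Best best-case = 370 → Option 4.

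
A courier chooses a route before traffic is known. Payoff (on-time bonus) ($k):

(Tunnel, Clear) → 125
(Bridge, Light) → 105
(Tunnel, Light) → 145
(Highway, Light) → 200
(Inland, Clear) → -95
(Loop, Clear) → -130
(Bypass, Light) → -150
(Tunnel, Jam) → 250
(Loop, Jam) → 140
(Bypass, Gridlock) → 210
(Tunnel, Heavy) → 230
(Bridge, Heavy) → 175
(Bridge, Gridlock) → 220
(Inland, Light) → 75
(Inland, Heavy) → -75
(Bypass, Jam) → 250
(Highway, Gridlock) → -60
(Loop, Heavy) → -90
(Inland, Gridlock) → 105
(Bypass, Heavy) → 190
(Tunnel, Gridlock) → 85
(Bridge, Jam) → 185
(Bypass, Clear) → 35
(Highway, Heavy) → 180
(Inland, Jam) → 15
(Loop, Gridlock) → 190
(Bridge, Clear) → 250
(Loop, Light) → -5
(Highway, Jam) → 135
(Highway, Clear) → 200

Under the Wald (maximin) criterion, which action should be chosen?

Bridge

Row minima: Inland=-95, Bypass=-150, Tunnel=85, Bridge=105, Loop=-130, Highway=-60
Best worst-case = 105 → Bridge.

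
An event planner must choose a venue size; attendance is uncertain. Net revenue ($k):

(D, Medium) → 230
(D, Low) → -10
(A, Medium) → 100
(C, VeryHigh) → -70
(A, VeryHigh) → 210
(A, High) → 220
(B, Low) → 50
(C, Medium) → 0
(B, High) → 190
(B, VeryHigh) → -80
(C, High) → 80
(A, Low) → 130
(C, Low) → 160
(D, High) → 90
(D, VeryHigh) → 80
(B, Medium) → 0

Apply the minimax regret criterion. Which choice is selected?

Column bests: Low=160, Medium=230, High=220, VeryHigh=210.
A regrets: 30, 130, 0, 0 → max 130
B regrets: 110, 230, 30, 290 → max 290
C regrets: 0, 230, 140, 280 → max 280
D regrets: 170, 0, 130, 130 → max 170
Smallest max regret = 130 → A.

A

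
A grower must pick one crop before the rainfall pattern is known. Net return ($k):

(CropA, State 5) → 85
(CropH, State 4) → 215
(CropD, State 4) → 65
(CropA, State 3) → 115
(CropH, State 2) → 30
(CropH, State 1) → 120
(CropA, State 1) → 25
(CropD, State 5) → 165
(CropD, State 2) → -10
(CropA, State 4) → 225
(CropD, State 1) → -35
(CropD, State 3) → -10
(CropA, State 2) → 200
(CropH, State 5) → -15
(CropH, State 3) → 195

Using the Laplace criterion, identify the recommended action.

Row averages: CropD=35, CropA=130, CropH=109
Highest average = 130 → CropA.

CropA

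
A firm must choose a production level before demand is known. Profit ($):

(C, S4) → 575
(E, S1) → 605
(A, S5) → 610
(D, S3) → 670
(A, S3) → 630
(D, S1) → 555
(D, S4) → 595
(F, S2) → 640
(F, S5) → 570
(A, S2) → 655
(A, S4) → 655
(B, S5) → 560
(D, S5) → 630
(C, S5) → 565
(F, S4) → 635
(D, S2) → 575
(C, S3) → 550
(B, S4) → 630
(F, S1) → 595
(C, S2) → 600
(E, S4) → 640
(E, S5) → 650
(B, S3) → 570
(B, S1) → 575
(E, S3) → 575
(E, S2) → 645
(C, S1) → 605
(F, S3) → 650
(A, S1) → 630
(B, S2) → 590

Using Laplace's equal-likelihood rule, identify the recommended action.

Row averages: A=636, B=585, C=579, D=605, E=623, F=618
Highest average = 636 → A.

A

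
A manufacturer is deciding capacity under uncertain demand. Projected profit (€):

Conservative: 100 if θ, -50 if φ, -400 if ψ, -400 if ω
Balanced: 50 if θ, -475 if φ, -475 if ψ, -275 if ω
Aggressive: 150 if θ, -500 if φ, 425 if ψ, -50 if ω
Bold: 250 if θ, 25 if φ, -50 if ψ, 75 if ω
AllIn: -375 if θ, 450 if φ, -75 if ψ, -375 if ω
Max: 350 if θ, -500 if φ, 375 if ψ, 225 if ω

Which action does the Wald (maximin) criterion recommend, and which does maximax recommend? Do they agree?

Row minima: Conservative=-400, Balanced=-475, Aggressive=-500, Bold=-50, AllIn=-375, Max=-500
Best worst-case = -50 → Bold.
Row maxima: Conservative=100, Balanced=50, Aggressive=425, Bold=250, AllIn=450, Max=375
Best best-case = 450 → AllIn.

maximin → Bold; maximax → AllIn (disagree)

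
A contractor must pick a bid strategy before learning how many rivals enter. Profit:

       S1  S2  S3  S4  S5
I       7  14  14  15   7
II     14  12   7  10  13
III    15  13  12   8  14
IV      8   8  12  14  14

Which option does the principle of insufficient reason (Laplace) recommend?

III

Row averages: I=11.4, II=11.2, III=12.4, IV=11.2
Highest average = 12.4 → III.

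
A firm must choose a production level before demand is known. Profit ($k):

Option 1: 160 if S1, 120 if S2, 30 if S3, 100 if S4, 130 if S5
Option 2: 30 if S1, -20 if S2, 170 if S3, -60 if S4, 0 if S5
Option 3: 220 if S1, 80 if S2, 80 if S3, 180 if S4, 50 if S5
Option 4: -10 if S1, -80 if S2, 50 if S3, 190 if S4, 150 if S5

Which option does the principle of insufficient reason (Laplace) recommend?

Row averages: Option 1=108, Option 2=24, Option 3=122, Option 4=60
Highest average = 122 → Option 3.

Option 3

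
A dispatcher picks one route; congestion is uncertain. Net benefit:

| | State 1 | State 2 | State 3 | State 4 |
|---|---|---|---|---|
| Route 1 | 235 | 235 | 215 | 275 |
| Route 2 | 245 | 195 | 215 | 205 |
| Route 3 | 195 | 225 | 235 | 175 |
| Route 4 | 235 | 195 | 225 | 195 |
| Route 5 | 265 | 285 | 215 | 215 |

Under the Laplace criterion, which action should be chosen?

Row averages: Route 1=240, Route 2=215, Route 3=207.5, Route 4=212.5, Route 5=245
Highest average = 245 → Route 5.

Route 5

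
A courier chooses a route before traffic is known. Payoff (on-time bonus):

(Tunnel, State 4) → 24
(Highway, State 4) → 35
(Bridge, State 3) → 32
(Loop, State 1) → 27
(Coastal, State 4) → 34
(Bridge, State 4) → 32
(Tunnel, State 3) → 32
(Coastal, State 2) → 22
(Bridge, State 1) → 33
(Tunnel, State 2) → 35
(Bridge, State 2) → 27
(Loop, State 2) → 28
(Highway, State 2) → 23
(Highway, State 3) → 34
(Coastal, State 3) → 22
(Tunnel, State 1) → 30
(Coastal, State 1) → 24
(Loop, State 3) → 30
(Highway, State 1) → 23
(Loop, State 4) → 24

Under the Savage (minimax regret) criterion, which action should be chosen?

Column bests: State 1=33, State 2=35, State 3=34, State 4=35.
Loop regrets: 6, 7, 4, 11 → max 11
Bridge regrets: 0, 8, 2, 3 → max 8
Highway regrets: 10, 12, 0, 0 → max 12
Coastal regrets: 9, 13, 12, 1 → max 13
Tunnel regrets: 3, 0, 2, 11 → max 11
Smallest max regret = 8 → Bridge.

Bridge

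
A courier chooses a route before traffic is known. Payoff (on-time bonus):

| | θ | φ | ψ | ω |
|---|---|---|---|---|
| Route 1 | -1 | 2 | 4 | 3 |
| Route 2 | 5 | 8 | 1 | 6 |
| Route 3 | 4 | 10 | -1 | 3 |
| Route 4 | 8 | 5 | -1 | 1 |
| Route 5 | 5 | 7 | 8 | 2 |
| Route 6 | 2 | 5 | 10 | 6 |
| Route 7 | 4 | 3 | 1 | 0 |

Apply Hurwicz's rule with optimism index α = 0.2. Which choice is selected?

Route 6

Route 1: 0.2·4 + 0.8·(-1) = 0
Route 2: 0.2·8 + 0.8·1 = 2.4
Route 3: 0.2·10 + 0.8·(-1) = 1.2
Route 4: 0.2·8 + 0.8·(-1) = 0.8
Route 5: 0.2·8 + 0.8·2 = 3.2
Route 6: 0.2·10 + 0.8·2 = 3.6
Route 7: 0.2·4 + 0.8·0 = 0.8
Highest Hurwicz score = 3.6 → Route 6.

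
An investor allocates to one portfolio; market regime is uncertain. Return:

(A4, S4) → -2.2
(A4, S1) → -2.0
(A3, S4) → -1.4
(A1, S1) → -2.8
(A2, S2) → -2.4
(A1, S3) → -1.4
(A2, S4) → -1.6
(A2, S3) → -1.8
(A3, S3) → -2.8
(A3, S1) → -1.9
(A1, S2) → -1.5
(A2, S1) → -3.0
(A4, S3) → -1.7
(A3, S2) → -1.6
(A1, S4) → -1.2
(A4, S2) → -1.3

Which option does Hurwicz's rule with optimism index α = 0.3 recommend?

A4

A1: 0.3·(-1.2) + 0.7·(-2.8) = -2.32
A2: 0.3·(-1.6) + 0.7·(-3.0) = -2.58
A3: 0.3·(-1.4) + 0.7·(-2.8) = -2.38
A4: 0.3·(-1.3) + 0.7·(-2.2) = -1.93
Highest Hurwicz score = -1.93 → A4.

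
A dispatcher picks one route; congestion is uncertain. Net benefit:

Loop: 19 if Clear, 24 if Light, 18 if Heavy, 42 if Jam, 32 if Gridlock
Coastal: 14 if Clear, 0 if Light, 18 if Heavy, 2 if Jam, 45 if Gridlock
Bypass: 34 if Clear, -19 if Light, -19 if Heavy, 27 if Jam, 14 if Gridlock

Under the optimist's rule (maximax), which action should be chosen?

Coastal

Row maxima: Loop=42, Coastal=45, Bypass=34
Best best-case = 45 → Coastal.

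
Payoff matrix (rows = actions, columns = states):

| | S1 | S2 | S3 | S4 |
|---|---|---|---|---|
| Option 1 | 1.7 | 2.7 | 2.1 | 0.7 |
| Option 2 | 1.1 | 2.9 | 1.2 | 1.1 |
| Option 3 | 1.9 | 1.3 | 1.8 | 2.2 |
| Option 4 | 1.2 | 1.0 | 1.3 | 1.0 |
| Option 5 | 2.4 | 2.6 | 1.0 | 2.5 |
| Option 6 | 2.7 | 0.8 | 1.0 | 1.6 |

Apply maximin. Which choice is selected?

Option 3

Row minima: Option 1=0.7, Option 2=1.1, Option 3=1.3, Option 4=1.0, Option 5=1.0, Option 6=0.8
Best worst-case = 1.3 → Option 3.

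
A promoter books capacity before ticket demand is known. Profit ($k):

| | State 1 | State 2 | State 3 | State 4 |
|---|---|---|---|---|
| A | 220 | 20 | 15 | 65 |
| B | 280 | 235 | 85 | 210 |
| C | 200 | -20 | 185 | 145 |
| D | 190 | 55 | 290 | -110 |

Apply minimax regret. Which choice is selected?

B

Column bests: State 1=280, State 2=235, State 3=290, State 4=210.
A regrets: 60, 215, 275, 145 → max 275
B regrets: 0, 0, 205, 0 → max 205
C regrets: 80, 255, 105, 65 → max 255
D regrets: 90, 180, 0, 320 → max 320
Smallest max regret = 205 → B.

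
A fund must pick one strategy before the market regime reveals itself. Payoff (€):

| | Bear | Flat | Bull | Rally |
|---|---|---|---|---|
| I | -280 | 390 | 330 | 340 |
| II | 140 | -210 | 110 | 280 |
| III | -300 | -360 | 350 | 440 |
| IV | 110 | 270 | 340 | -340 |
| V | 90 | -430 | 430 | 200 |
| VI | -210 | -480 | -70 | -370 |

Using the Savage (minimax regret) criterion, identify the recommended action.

I

Column bests: Bear=140, Flat=390, Bull=430, Rally=440.
I regrets: 420, 0, 100, 100 → max 420
II regrets: 0, 600, 320, 160 → max 600
III regrets: 440, 750, 80, 0 → max 750
IV regrets: 30, 120, 90, 780 → max 780
V regrets: 50, 820, 0, 240 → max 820
VI regrets: 350, 870, 500, 810 → max 870
Smallest max regret = 420 → I.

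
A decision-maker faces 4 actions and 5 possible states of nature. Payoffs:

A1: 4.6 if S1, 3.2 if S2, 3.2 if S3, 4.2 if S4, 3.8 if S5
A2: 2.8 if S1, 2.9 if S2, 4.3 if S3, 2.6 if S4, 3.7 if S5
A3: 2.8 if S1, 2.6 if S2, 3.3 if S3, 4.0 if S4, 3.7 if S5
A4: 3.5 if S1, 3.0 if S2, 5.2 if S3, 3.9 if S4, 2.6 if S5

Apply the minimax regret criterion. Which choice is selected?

A4

Column bests: S1=4.6, S2=3.2, S3=5.2, S4=4.2, S5=3.8.
A1 regrets: 0.0, 0.0, 2.0, 0.0, 0.0 → max 2.0
A2 regrets: 1.8, 0.3, 0.9, 1.6, 0.1 → max 1.8
A3 regrets: 1.8, 0.6, 1.9, 0.2, 0.1 → max 1.9
A4 regrets: 1.1, 0.2, 0.0, 0.3, 1.2 → max 1.2
Smallest max regret = 1.2 → A4.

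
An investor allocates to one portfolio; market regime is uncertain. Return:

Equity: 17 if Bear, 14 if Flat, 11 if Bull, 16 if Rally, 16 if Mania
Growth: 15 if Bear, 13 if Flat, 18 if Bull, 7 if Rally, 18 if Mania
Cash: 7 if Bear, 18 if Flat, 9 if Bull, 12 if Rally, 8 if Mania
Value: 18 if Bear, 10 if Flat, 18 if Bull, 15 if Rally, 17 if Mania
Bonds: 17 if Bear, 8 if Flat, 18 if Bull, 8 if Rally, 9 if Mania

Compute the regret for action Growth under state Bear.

3

Best payoff under Bear is 18.
Regret = 18 − 15 = 3.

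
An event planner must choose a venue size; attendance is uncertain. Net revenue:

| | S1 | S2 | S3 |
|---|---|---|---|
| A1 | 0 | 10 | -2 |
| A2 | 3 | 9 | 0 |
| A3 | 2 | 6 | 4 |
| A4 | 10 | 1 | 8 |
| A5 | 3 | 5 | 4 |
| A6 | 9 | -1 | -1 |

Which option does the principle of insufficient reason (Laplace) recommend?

Row averages: A1=8/3, A2=4, A3=4, A4=19/3, A5=4, A6=7/3
Highest average = 19/3 → A4.

A4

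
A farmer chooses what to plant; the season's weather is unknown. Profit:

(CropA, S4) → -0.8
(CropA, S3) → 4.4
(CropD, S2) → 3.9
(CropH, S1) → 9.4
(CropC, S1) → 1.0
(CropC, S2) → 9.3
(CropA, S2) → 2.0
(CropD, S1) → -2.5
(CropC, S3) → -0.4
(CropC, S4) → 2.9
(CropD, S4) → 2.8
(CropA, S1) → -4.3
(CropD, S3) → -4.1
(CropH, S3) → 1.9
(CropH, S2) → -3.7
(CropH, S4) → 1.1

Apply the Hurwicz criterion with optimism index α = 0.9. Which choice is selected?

CropC

CropC: 0.9·9.3 + 0.1·(-0.4) = 8.33
CropH: 0.9·9.4 + 0.1·(-3.7) = 8.09
CropA: 0.9·4.4 + 0.1·(-4.3) = 3.53
CropD: 0.9·3.9 + 0.1·(-4.1) = 3.1
Highest Hurwicz score = 8.33 → CropC.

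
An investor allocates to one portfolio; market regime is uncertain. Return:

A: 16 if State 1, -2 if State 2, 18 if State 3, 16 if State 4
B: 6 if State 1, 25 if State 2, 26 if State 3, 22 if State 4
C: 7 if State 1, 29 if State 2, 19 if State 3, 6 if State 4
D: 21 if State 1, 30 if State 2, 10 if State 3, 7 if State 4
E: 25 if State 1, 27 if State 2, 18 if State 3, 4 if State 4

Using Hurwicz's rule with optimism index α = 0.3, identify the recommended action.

A: 0.3·18 + 0.7·(-2) = 4
B: 0.3·26 + 0.7·6 = 12
C: 0.3·29 + 0.7·6 = 12.9
D: 0.3·30 + 0.7·7 = 13.9
E: 0.3·27 + 0.7·4 = 10.9
Highest Hurwicz score = 13.9 → D.

D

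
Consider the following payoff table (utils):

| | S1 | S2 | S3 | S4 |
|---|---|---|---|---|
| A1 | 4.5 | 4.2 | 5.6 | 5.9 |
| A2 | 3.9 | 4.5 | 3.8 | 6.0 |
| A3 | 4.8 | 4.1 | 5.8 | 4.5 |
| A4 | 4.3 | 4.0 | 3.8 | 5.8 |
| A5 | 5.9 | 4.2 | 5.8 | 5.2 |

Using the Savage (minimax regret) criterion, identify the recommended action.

Column bests: S1=5.9, S2=4.5, S3=5.8, S4=6.0.
A1 regrets: 1.4, 0.3, 0.2, 0.1 → max 1.4
A2 regrets: 2.0, 0.0, 2.0, 0.0 → max 2.0
A3 regrets: 1.1, 0.4, 0.0, 1.5 → max 1.5
A4 regrets: 1.6, 0.5, 2.0, 0.2 → max 2.0
A5 regrets: 0.0, 0.3, 0.0, 0.8 → max 0.8
Smallest max regret = 0.8 → A5.

A5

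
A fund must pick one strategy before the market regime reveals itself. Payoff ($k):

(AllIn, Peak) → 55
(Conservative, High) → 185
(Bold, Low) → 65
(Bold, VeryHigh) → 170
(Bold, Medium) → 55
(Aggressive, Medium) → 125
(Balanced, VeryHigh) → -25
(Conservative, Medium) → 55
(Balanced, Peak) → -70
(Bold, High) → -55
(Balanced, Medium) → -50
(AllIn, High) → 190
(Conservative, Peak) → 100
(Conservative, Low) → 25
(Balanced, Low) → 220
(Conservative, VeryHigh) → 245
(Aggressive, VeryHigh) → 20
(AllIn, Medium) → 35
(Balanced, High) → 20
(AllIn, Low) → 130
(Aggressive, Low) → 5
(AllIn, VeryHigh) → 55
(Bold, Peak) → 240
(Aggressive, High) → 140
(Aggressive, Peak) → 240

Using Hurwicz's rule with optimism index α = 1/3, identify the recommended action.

Conservative

Conservative: 1/3·245 + 2/3·25 = 295/3
Balanced: 1/3·220 + 2/3·(-70) = 80/3
Aggressive: 1/3·240 + 2/3·5 = 250/3
Bold: 1/3·240 + 2/3·(-55) = 130/3
AllIn: 1/3·190 + 2/3·35 = 260/3
Highest Hurwicz score = 295/3 → Conservative.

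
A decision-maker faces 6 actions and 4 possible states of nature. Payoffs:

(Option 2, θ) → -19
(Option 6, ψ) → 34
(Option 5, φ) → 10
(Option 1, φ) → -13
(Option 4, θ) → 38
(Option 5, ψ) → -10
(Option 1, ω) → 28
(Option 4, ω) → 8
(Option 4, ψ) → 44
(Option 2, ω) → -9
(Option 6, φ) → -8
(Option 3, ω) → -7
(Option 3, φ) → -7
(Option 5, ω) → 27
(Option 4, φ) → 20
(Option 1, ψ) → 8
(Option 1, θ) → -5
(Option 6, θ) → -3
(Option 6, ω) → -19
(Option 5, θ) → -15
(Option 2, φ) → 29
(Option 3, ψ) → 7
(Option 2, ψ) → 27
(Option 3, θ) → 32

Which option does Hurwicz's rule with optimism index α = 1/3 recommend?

Option 1: 1/3·28 + 2/3·(-13) = 2/3
Option 2: 1/3·29 + 2/3·(-19) = -3
Option 3: 1/3·32 + 2/3·(-7) = 6
Option 4: 1/3·44 + 2/3·8 = 20
Option 5: 1/3·27 + 2/3·(-15) = -1
Option 6: 1/3·34 + 2/3·(-19) = -4/3
Highest Hurwicz score = 20 → Option 4.

Option 4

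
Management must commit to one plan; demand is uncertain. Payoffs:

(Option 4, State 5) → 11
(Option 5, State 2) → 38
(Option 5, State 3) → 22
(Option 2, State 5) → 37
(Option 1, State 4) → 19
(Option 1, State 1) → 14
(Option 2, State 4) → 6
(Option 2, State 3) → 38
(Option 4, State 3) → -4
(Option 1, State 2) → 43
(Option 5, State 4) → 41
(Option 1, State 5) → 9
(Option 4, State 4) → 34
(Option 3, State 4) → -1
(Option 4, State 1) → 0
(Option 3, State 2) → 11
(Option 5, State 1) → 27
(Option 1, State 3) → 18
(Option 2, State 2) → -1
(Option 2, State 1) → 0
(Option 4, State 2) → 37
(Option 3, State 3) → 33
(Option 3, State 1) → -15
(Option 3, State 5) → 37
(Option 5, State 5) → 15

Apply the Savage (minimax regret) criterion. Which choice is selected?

Column bests: State 1=27, State 2=43, State 3=38, State 4=41, State 5=37.
Option 1 regrets: 13, 0, 20, 22, 28 → max 28
Option 2 regrets: 27, 44, 0, 35, 0 → max 44
Option 3 regrets: 42, 32, 5, 42, 0 → max 42
Option 4 regrets: 27, 6, 42, 7, 26 → max 42
Option 5 regrets: 0, 5, 16, 0, 22 → max 22
Smallest max regret = 22 → Option 5.

Option 5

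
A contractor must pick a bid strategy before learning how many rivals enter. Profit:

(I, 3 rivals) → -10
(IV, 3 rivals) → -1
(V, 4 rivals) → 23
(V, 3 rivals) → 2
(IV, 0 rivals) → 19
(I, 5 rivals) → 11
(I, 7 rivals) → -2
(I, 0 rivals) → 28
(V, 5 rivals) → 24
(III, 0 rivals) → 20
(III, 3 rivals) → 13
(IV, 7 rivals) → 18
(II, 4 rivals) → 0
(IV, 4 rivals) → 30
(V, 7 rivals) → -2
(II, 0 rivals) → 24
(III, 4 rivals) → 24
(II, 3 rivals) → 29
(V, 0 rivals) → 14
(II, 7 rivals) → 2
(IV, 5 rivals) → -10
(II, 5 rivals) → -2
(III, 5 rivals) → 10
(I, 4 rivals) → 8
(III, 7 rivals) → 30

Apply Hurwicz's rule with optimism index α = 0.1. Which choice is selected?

I: 0.1·28 + 0.9·(-10) = -6.2
II: 0.1·29 + 0.9·(-2) = 1.1
III: 0.1·30 + 0.9·10 = 12
IV: 0.1·30 + 0.9·(-10) = -6
V: 0.1·24 + 0.9·(-2) = 0.6
Highest Hurwicz score = 12 → III.

III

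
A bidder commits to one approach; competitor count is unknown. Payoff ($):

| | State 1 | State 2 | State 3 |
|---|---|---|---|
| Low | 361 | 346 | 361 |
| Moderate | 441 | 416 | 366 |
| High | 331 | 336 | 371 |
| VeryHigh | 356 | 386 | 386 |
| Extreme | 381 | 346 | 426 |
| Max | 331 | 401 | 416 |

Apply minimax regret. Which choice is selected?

Moderate

Column bests: State 1=441, State 2=416, State 3=426.
Low regrets: 80, 70, 65 → max 80
Moderate regrets: 0, 0, 60 → max 60
High regrets: 110, 80, 55 → max 110
VeryHigh regrets: 85, 30, 40 → max 85
Extreme regrets: 60, 70, 0 → max 70
Max regrets: 110, 15, 10 → max 110
Smallest max regret = 60 → Moderate.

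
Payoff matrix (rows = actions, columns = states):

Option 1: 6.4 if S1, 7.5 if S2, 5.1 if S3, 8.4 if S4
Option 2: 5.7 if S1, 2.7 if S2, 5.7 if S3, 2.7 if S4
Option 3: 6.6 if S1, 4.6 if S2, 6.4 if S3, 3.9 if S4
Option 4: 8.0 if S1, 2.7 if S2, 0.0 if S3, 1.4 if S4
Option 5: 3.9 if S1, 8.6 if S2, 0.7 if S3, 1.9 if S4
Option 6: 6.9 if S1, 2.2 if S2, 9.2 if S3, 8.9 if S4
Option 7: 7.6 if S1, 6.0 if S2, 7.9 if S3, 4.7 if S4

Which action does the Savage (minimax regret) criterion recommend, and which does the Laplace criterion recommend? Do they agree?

Column bests: S1=8.0, S2=8.6, S3=9.2, S4=8.9.
Option 1 regrets: 1.6, 1.1, 4.1, 0.5 → max 4.1
Option 2 regrets: 2.3, 5.9, 3.5, 6.2 → max 6.2
Option 3 regrets: 1.4, 4.0, 2.8, 5.0 → max 5.0
Option 4 regrets: 0.0, 5.9, 9.2, 7.5 → max 9.2
Option 5 regrets: 4.1, 0.0, 8.5, 7.0 → max 8.5
Option 6 regrets: 1.1, 6.4, 0.0, 0.0 → max 6.4
Option 7 regrets: 0.4, 2.6, 1.3, 4.2 → max 4.2
Smallest max regret = 4.1 → Option 1.
Row averages: Option 1=6.85, Option 2=4.2, Option 3=5.375, Option 4=3.025, Option 5=3.775, Option 6=6.8, Option 7=6.55
Highest average = 6.85 → Option 1.

minimax regret → Option 1; laplace → Option 1 (agree)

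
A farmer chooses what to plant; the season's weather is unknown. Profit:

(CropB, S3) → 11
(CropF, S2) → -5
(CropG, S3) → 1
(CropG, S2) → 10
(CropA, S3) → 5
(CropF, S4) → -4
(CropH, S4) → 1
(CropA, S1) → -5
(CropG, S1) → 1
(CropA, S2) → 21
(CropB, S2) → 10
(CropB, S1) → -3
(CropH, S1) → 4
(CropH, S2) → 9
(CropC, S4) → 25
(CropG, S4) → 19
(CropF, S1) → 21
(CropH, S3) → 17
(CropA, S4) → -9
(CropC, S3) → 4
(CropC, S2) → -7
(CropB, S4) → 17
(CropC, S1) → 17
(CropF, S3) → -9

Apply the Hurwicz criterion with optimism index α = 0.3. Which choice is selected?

CropG

CropF: 0.3·21 + 0.7·(-9) = 0
CropC: 0.3·25 + 0.7·(-7) = 2.6
CropG: 0.3·19 + 0.7·1 = 6.4
CropB: 0.3·17 + 0.7·(-3) = 3
CropA: 0.3·21 + 0.7·(-9) = 0
CropH: 0.3·17 + 0.7·1 = 5.8
Highest Hurwicz score = 6.4 → CropG.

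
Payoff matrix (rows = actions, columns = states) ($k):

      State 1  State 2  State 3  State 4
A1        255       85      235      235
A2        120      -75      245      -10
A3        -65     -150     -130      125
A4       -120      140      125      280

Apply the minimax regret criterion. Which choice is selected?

Column bests: State 1=255, State 2=140, State 3=245, State 4=280.
A1 regrets: 0, 55, 10, 45 → max 55
A2 regrets: 135, 215, 0, 290 → max 290
A3 regrets: 320, 290, 375, 155 → max 375
A4 regrets: 375, 0, 120, 0 → max 375
Smallest max regret = 55 → A1.

A1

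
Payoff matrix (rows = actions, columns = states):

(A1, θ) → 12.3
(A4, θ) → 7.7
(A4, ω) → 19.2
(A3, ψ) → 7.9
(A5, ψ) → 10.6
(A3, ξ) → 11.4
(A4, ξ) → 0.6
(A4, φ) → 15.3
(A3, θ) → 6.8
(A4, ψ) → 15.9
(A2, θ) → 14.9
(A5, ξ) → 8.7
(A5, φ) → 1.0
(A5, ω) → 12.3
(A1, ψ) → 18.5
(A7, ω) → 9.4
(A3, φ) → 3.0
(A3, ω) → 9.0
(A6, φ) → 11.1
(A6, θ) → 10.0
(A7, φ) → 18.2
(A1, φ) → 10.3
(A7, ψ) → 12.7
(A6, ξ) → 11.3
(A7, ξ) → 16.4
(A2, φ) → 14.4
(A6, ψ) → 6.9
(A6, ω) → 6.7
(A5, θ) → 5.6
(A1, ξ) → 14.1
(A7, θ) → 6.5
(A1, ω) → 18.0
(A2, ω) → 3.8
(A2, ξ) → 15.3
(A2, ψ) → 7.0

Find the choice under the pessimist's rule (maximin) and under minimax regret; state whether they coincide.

maximin → A1; minimax regret → A1 (agree)

Row minima: A1=10.3, A2=3.8, A3=3.0, A4=0.6, A5=1.0, A6=6.7, A7=6.5
Best worst-case = 10.3 → A1.
Column bests: θ=14.9, φ=18.2, ψ=18.5, ω=19.2, ξ=16.4.
A1 regrets: 2.6, 7.9, 0.0, 1.2, 2.3 → max 7.9
A2 regrets: 0.0, 3.8, 11.5, 15.4, 1.1 → max 15.4
A3 regrets: 8.1, 15.2, 10.6, 10.2, 5.0 → max 15.2
A4 regrets: 7.2, 2.9, 2.6, 0.0, 15.8 → max 15.8
A5 regrets: 9.3, 17.2, 7.9, 6.9, 7.7 → max 17.2
A6 regrets: 4.9, 7.1, 11.6, 12.5, 5.1 → max 12.5
A7 regrets: 8.4, 0.0, 5.8, 9.8, 0.0 → max 9.8
Smallest max regret = 7.9 → A1.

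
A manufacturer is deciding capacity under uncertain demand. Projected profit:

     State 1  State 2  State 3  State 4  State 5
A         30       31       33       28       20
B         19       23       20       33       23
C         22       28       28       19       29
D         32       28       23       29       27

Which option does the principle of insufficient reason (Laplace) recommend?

A

Row averages: A=28.4, B=23.6, C=25.2, D=27.8
Highest average = 28.4 → A.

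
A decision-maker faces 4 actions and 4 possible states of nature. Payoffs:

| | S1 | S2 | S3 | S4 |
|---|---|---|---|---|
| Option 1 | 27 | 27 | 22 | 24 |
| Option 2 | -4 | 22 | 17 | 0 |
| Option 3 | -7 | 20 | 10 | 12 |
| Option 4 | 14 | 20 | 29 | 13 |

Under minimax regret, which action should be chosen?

Option 1

Column bests: S1=27, S2=27, S3=29, S4=24.
Option 1 regrets: 0, 0, 7, 0 → max 7
Option 2 regrets: 31, 5, 12, 24 → max 31
Option 3 regrets: 34, 7, 19, 12 → max 34
Option 4 regrets: 13, 7, 0, 11 → max 13
Smallest max regret = 7 → Option 1.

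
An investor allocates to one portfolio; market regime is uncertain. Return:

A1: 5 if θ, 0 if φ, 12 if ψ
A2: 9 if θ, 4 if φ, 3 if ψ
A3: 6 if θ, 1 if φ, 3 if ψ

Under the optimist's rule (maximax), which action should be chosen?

Row maxima: A1=12, A2=9, A3=6
Best best-case = 12 → A1.

A1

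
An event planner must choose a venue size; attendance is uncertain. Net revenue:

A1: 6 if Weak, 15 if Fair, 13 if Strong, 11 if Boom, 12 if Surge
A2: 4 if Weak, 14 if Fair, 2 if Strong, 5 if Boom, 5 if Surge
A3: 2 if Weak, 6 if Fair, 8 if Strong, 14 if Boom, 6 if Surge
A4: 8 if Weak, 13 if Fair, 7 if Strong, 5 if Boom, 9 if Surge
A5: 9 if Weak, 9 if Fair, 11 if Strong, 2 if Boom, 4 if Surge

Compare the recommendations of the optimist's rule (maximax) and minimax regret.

maximax → A1; minimax regret → A1 (agree)

Row maxima: A1=15, A2=14, A3=14, A4=13, A5=11
Best best-case = 15 → A1.
Column bests: Weak=9, Fair=15, Strong=13, Boom=14, Surge=12.
A1 regrets: 3, 0, 0, 3, 0 → max 3
A2 regrets: 5, 1, 11, 9, 7 → max 11
A3 regrets: 7, 9, 5, 0, 6 → max 9
A4 regrets: 1, 2, 6, 9, 3 → max 9
A5 regrets: 0, 6, 2, 12, 8 → max 12
Smallest max regret = 3 → A1.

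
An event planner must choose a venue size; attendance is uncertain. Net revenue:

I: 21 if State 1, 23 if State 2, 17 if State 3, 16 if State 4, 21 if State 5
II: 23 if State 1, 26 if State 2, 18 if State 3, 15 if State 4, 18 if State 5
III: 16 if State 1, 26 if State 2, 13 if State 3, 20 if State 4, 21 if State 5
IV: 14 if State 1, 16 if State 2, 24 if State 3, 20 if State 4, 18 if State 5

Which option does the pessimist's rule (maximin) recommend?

I

Row minima: I=16, II=15, III=13, IV=14
Best worst-case = 16 → I.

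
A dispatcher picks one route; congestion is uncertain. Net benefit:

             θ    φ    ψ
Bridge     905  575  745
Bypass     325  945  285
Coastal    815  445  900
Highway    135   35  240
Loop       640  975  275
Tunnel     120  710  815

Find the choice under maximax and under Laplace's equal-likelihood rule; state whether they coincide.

Row maxima: Bridge=905, Bypass=945, Coastal=900, Highway=240, Loop=975, Tunnel=815
Best best-case = 975 → Loop.
Row averages: Bridge=2225/3, Bypass=1555/3, Coastal=720, Highway=410/3, Loop=630, Tunnel=1645/3
Highest average = 2225/3 → Bridge.

maximax → Loop; laplace → Bridge (disagree)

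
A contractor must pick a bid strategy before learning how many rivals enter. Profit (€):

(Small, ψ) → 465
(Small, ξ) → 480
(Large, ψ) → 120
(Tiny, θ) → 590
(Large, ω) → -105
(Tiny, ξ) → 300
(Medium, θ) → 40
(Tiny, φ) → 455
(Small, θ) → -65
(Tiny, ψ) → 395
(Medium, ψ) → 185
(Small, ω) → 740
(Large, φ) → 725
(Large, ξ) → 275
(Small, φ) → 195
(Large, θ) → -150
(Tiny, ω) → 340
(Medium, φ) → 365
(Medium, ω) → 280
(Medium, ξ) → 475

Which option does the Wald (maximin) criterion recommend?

Tiny

Row minima: Tiny=300, Small=-65, Medium=40, Large=-150
Best worst-case = 300 → Tiny.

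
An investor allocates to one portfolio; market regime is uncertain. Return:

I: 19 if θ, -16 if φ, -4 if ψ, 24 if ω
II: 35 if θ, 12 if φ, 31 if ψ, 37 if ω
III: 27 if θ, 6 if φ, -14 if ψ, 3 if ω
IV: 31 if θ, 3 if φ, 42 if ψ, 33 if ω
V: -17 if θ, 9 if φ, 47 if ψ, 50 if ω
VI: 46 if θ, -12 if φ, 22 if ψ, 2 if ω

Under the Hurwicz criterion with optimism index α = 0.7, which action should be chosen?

I: 0.7·24 + 0.3·(-16) = 12
II: 0.7·37 + 0.3·12 = 29.5
III: 0.7·27 + 0.3·(-14) = 14.7
IV: 0.7·42 + 0.3·3 = 30.3
V: 0.7·50 + 0.3·(-17) = 29.9
VI: 0.7·46 + 0.3·(-12) = 28.6
Highest Hurwicz score = 30.3 → IV.

IV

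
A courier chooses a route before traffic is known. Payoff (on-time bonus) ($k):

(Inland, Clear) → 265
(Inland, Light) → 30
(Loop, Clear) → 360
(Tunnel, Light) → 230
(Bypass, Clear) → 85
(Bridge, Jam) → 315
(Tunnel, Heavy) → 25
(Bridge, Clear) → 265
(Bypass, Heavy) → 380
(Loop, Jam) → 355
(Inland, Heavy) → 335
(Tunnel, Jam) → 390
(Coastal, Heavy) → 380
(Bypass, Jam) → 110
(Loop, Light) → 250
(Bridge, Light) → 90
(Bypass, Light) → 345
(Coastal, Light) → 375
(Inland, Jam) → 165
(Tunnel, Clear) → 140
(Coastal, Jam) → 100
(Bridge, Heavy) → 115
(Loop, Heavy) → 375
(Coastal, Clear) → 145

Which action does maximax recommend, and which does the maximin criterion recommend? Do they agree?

maximax → Tunnel; maximin → Loop (disagree)

Row maxima: Inland=335, Bypass=380, Bridge=315, Tunnel=390, Loop=375, Coastal=380
Best best-case = 390 → Tunnel.
Row minima: Inland=30, Bypass=85, Bridge=90, Tunnel=25, Loop=250, Coastal=100
Best worst-case = 250 → Loop.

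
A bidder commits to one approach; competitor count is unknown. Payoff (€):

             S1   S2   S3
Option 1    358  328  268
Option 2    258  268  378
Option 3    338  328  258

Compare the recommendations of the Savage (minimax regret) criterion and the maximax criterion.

minimax regret → Option 2; maximax → Option 2 (agree)

Column bests: S1=358, S2=328, S3=378.
Option 1 regrets: 0, 0, 110 → max 110
Option 2 regrets: 100, 60, 0 → max 100
Option 3 regrets: 20, 0, 120 → max 120
Smallest max regret = 100 → Option 2.
Row maxima: Option 1=358, Option 2=378, Option 3=338
Best best-case = 378 → Option 2.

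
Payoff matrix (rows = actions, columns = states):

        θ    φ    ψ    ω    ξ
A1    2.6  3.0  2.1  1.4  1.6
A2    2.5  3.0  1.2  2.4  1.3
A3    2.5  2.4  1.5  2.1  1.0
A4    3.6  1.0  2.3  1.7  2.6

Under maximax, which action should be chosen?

A4

Row maxima: A1=3.0, A2=3.0, A3=2.5, A4=3.6
Best best-case = 3.6 → A4.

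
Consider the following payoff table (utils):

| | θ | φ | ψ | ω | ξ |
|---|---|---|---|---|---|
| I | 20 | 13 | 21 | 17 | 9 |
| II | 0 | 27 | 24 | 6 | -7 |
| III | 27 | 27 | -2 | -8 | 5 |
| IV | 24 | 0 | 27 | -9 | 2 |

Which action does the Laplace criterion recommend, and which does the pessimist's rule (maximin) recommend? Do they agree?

Row averages: I=16, II=10, III=9.8, IV=8.8
Highest average = 16 → I.
Row minima: I=9, II=-7, III=-8, IV=-9
Best worst-case = 9 → I.

laplace → I; maximin → I (agree)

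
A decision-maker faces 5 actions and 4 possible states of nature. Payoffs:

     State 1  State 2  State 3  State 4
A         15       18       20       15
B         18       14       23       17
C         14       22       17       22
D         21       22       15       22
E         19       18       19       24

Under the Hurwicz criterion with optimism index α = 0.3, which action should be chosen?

E

A: 0.3·20 + 0.7·15 = 16.5
B: 0.3·23 + 0.7·14 = 16.7
C: 0.3·22 + 0.7·14 = 16.4
D: 0.3·22 + 0.7·15 = 17.1
E: 0.3·24 + 0.7·18 = 19.8
Highest Hurwicz score = 19.8 → E.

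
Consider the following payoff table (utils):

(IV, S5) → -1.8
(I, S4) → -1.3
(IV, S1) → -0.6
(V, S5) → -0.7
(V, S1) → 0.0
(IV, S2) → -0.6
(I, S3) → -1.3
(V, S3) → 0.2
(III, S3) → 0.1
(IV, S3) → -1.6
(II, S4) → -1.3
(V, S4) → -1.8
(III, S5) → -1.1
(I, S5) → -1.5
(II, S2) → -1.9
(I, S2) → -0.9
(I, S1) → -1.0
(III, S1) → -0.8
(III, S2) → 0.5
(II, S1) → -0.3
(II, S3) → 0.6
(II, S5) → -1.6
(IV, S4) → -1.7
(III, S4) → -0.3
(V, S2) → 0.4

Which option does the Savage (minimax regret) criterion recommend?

III

Column bests: S1=0.0, S2=0.5, S3=0.6, S4=-0.3, S5=-0.7.
I regrets: 1.0, 1.4, 1.9, 1.0, 0.8 → max 1.9
II regrets: 0.3, 2.4, 0.0, 1.0, 0.9 → max 2.4
III regrets: 0.8, 0.0, 0.5, 0.0, 0.4 → max 0.8
IV regrets: 0.6, 1.1, 2.2, 1.4, 1.1 → max 2.2
V regrets: 0.0, 0.1, 0.4, 1.5, 0.0 → max 1.5
Smallest max regret = 0.8 → III.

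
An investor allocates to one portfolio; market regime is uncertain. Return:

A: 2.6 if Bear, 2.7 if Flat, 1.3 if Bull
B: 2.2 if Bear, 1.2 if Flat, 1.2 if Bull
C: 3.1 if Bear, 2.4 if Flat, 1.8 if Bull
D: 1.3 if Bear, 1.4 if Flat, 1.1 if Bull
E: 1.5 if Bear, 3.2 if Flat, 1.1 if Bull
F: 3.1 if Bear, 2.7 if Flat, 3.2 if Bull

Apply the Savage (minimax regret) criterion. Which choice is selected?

Column bests: Bear=3.1, Flat=3.2, Bull=3.2.
A regrets: 0.5, 0.5, 1.9 → max 1.9
B regrets: 0.9, 2.0, 2.0 → max 2.0
C regrets: 0.0, 0.8, 1.4 → max 1.4
D regrets: 1.8, 1.8, 2.1 → max 2.1
E regrets: 1.6, 0.0, 2.1 → max 2.1
F regrets: 0.0, 0.5, 0.0 → max 0.5
Smallest max regret = 0.5 → F.

F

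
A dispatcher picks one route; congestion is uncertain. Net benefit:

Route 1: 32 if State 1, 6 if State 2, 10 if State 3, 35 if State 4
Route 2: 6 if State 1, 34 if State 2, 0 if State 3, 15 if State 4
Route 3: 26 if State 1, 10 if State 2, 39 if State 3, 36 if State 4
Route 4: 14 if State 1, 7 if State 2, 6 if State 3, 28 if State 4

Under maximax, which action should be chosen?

Row maxima: Route 1=35, Route 2=34, Route 3=39, Route 4=28
Best best-case = 39 → Route 3.

Route 3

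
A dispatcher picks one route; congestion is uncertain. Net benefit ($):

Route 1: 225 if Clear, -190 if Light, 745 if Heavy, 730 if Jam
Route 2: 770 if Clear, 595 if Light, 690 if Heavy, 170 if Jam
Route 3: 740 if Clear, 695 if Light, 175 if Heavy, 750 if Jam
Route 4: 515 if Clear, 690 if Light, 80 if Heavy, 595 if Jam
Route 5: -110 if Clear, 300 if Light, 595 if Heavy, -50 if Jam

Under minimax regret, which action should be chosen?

Route 3

Column bests: Clear=770, Light=695, Heavy=745, Jam=750.
Route 1 regrets: 545, 885, 0, 20 → max 885
Route 2 regrets: 0, 100, 55, 580 → max 580
Route 3 regrets: 30, 0, 570, 0 → max 570
Route 4 regrets: 255, 5, 665, 155 → max 665
Route 5 regrets: 880, 395, 150, 800 → max 880
Smallest max regret = 570 → Route 3.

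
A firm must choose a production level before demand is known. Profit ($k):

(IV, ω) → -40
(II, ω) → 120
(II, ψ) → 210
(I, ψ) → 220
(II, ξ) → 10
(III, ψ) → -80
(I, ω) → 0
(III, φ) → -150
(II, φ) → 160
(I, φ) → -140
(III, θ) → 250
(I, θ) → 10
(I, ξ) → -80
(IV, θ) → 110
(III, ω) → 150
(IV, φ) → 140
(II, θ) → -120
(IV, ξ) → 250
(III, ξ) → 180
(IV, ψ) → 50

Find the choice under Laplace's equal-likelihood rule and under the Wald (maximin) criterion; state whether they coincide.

laplace → IV; maximin → IV (agree)

Row averages: I=2, II=76, III=70, IV=102
Highest average = 102 → IV.
Row minima: I=-140, II=-120, III=-150, IV=-40
Best worst-case = -40 → IV.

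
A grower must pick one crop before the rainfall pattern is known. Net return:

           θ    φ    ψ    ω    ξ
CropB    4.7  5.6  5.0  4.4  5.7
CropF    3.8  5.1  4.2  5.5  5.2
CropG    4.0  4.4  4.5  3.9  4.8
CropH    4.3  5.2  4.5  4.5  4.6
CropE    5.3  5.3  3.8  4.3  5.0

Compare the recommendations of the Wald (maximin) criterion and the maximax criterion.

maximin → CropB; maximax → CropB (agree)

Row minima: CropB=4.4, CropF=3.8, CropG=3.9, CropH=4.3, CropE=3.8
Best worst-case = 4.4 → CropB.
Row maxima: CropB=5.7, CropF=5.5, CropG=4.8, CropH=5.2, CropE=5.3
Best best-case = 5.7 → CropB.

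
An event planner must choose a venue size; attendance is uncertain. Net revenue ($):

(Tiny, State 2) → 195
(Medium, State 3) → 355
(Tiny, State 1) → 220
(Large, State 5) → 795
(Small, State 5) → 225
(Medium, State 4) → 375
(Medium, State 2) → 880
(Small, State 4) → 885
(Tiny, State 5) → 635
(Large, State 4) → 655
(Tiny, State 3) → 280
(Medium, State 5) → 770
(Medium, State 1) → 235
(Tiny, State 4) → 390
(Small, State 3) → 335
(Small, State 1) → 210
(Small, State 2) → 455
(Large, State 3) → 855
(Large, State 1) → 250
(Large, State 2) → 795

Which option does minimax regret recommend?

Large

Column bests: State 1=250, State 2=880, State 3=855, State 4=885, State 5=795.
Tiny regrets: 30, 685, 575, 495, 160 → max 685
Small regrets: 40, 425, 520, 0, 570 → max 570
Medium regrets: 15, 0, 500, 510, 25 → max 510
Large regrets: 0, 85, 0, 230, 0 → max 230
Smallest max regret = 230 → Large.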